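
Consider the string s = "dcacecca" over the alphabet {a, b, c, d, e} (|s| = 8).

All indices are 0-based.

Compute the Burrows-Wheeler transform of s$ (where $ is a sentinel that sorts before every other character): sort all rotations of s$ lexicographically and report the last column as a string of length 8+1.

acccdea$c

rank  rotation   last
    0  $dcacecca  a
    1  a$dcacecc  c
    2  acecca$dc  c
    3  ca$dcacec  c
    4  cacecca$d  d
    5  cca$dcace  e
    6  cecca$dca  a
    7  dcacecca$  $
    8  ecca$dcac  c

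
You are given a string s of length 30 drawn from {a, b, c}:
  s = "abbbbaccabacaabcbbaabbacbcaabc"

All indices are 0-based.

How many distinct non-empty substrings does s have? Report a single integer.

rank→(start, suffix):
  0 → (18, 'aabbacbcaabc')
  1 → (26, 'aabc')
  2 → (12, 'aabcbbaabbacbcaabc')
  3 → (8, 'abacaabcbbaabbacbcaabc')
  4 → (19, 'abbacbcaabc')
  5 → (0, 'abbbbaccabacaabcbbaabbacbcaabc')
  6 → (27, 'abc')
  7 → (13, 'abcbbaabbacbcaabc')
  8 → (10, 'acaabcbbaabbacbcaabc')
  9 → (22, 'acbcaabc')
  10 → (5, 'accabacaabcbbaabbacbcaabc')
  11 → (17, 'baabbacbcaabc')
  12 → (9, 'bacaabcbbaabbacbcaabc')
  13 → (21, 'bacbcaabc')
  14 → (4, 'baccabacaabcbbaabbacbcaabc')
  15 → (16, 'bbaabbacbcaabc')
  16 → (20, 'bbacbcaabc')
  17 → (3, 'bbaccabacaabcbbaabbacbcaabc')
  18 → (2, 'bbbaccabacaabcbbaabbacbcaabc')
  19 → (1, 'bbbbaccabacaabcbbaabbacbcaabc')
  20 → (28, 'bc')
  21 → (24, 'bcaabc')
  22 → (14, 'bcbbaabbacbcaabc')
  23 → (29, 'c')
  24 → (25, 'caabc')
  25 → (11, 'caabcbbaabbacbcaabc')
  26 → (7, 'cabacaabcbbaabbacbcaabc')
  27 → (15, 'cbbaabbacbcaabc')
  28 → (23, 'cbcaabc')
  29 → (6, 'ccabacaabcbbaabbacbcaabc')

SA = [18, 26, 12, 8, 19, 0, 27, 13, 10, 22, 5, 17, 9, 21, 4, 16, 20, 3, 2, 1, 28, 24, 14, 29, 25, 11, 7, 15, 23, 6]
rank  pair      lcp
   1  s[18:],s[26:]  3  'aab'
   2  s[26:],s[12:]  4  'aabc'
   3  s[12:],s[8:]  1  'a'
   4  s[8:],s[19:]  2  'ab'
   5  s[19:],s[0:]  3  'abb'
   6  s[0:],s[27:]  2  'ab'
   7  s[27:],s[13:]  3  'abc'
   8  s[13:],s[10:]  1  'a'
   9  s[10:],s[22:]  2  'ac'
  10  s[22:],s[5:]  2  'ac'
  11  s[5:],s[17:]  0  ''
  12  s[17:],s[9:]  2  'ba'
  13  s[9:],s[21:]  3  'bac'
  14  s[21:],s[4:]  3  'bac'
  15  s[4:],s[16:]  1  'b'
  16  s[16:],s[20:]  3  'bba'
  17  s[20:],s[3:]  4  'bbac'
  18  s[3:],s[2:]  2  'bb'
  19  s[2:],s[1:]  3  'bbb'
  20  s[1:],s[28:]  1  'b'
  21  s[28:],s[24:]  2  'bc'
  22  s[24:],s[14:]  2  'bc'
  23  s[14:],s[29:]  0  ''
  24  s[29:],s[25:]  1  'c'
  25  s[25:],s[11:]  5  'caabc'
  26  s[11:],s[7:]  2  'ca'
  27  s[7:],s[15:]  1  'c'
  28  s[15:],s[23:]  2  'cb'
  29  s[23:],s[6:]  1  'c'

n(n+1)/2 = 30·31/2 = 465
Σ LCP = 0 + 3 + 4 + 1 + 2 + 3 + 2 + 3 + 1 + 2 + 2 + 0 + 2 + 3 + 3 + 1 + 3 + 4 + 2 + 3 + 1 + 2 + 2 + 0 + 1 + 5 + 2 + 1 + 2 + 1 = 61
distinct = 465 − 61 = 404

404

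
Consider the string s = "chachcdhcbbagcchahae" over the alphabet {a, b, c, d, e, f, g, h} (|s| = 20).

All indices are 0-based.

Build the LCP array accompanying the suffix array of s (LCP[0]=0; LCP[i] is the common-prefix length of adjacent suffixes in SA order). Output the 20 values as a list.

[0, 1, 1, 1, 0, 1, 0, 1, 1, 1, 3, 2, 0, 0, 0, 0, 2, 2, 1, 2]

rank | idx | suffix
   0 |   2 | achcdhcbbagcchahae
   1 |  18 | ae
   2 |  11 | agcchahae
   3 |  16 | ahae
   4 |  10 | bagcchahae
   5 |   9 | bbagcchahae
   6 |   8 | cbbagcchahae
   7 |  13 | cchahae
   8 |   5 | cdhcbbagcchahae
   9 |   0 | chachcdhcbbagcchahae
  10 |  14 | chahae
  11 |   3 | chcdhcbbagcchahae
  12 |   6 | dhcbbagcchahae
  13 |  19 | e
  14 |  12 | gcchahae
  15 |   1 | hachcdhcbbagcchahae
  16 |  17 | hae
  17 |  15 | hahae
  18 |   7 | hcbbagcchahae
  19 |   4 | hcdhcbbagcchahae

SA = [2, 18, 11, 16, 10, 9, 8, 13, 5, 0, 14, 3, 6, 19, 12, 1, 17, 15, 7, 4]
rank  pair      lcp
   1  s[2:],s[18:]  1  'a'
   2  s[18:],s[11:]  1  'a'
   3  s[11:],s[16:]  1  'a'
   4  s[16:],s[10:]  0  ''
   5  s[10:],s[9:]  1  'b'
   6  s[9:],s[8:]  0  ''
   7  s[8:],s[13:]  1  'c'
   8  s[13:],s[5:]  1  'c'
   9  s[5:],s[0:]  1  'c'
  10  s[0:],s[14:]  3  'cha'
  11  s[14:],s[3:]  2  'ch'
  12  s[3:],s[6:]  0  ''
  13  s[6:],s[19:]  0  ''
  14  s[19:],s[12:]  0  ''
  15  s[12:],s[1:]  0  ''
  16  s[1:],s[17:]  2  'ha'
  17  s[17:],s[15:]  2  'ha'
  18  s[15:],s[7:]  1  'h'
  19  s[7:],s[4:]  2  'hc'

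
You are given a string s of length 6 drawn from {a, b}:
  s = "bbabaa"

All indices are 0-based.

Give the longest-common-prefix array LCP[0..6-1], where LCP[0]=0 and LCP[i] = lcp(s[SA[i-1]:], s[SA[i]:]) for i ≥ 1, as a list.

[0, 1, 1, 0, 2, 1]

rank | idx | suffix
   0 |   5 | a
   1 |   4 | aa
   2 |   2 | abaa
   3 |   3 | baa
   4 |   1 | babaa
   5 |   0 | bbabaa

SA = [5, 4, 2, 3, 1, 0]
rank  pair      lcp
   1  s[5:],s[4:]  1  'a'
   2  s[4:],s[2:]  1  'a'
   3  s[2:],s[3:]  0  ''
   4  s[3:],s[1:]  2  'ba'
   5  s[1:],s[0:]  1  'b'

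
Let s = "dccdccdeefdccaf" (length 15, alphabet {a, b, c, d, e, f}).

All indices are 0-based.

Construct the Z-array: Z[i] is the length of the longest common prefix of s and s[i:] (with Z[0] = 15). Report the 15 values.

Z[0]=15
i=1: i≥r, start 0; Z[1]=0
i=2: i≥r, start 0; Z[2]=0
i=3: i≥r, start 0; Z[3]=4 extend→box=[3,7)
i=4: min(r-i=3, Z[1]=0)=0; Z[4]=0
i=5: min(r-i=2, Z[2]=0)=0; Z[5]=0
i=6: min(r-i=1, Z[3]=4)=1; Z[6]=1
i=7: i≥r, start 0; Z[7]=0
i=8: i≥r, start 0; Z[8]=0
i=9: i≥r, start 0; Z[9]=0
i=10: i≥r, start 0; Z[10]=3 extend→box=[10,13)
i=11: min(r-i=2, Z[1]=0)=0; Z[11]=0
i=12: min(r-i=1, Z[2]=0)=0; Z[12]=0
i=13: i≥r, start 0; Z[13]=0
i=14: i≥r, start 0; Z[14]=0

[15, 0, 0, 4, 0, 0, 1, 0, 0, 0, 3, 0, 0, 0, 0]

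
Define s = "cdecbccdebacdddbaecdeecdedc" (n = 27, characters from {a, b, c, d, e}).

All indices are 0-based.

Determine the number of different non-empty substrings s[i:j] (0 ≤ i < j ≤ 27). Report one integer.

rank | idx | suffix
   0 |  10 | acdddbaecdeecdedc
   1 |  16 | aecdeecdedc
   2 |   9 | bacdddbaecdeecdedc
   3 |  15 | baecdeecdedc
   4 |   4 | bccdebacdddbaecdeecdedc
   5 |  26 | c
   6 |   3 | cbccdebacdddbaecdeecdedc
   7 |   5 | ccdebacdddbaecdeecdedc
   8 |  11 | cdddbaecdeecdedc
   9 |   6 | cdebacdddbaecdeecdedc
  10 |   0 | cdecbccdebacdddbaecdeecdedc
  11 |  22 | cdedc
  12 |  18 | cdeecdedc
  13 |  14 | dbaecdeecdedc
  14 |  25 | dc
  15 |  13 | ddbaecdeecdedc
  16 |  12 | dddbaecdeecdedc
  17 |   7 | debacdddbaecdeecdedc
  18 |   1 | decbccdebacdddbaecdeecdedc
  19 |  23 | dedc
  20 |  19 | deecdedc
  21 |   8 | ebacdddbaecdeecdedc
  22 |   2 | ecbccdebacdddbaecdeecdedc
  23 |  21 | ecdedc
  24 |  17 | ecdeecdedc
  25 |  24 | edc
  26 |  20 | eecdedc

SA = [10, 16, 9, 15, 4, 26, 3, 5, 11, 6, 0, 22, 18, 14, 25, 13, 12, 7, 1, 23, 19, 8, 2, 21, 17, 24, 20]
i: (SA[i-1],SA[i]) lcp shared
  1: (10,16) 1 'a'
  2: (16,9) 0 ''
  3: (9,15) 2 'ba'
  4: (15,4) 1 'b'
  5: (4,26) 0 ''
  6: (26,3) 1 'c'
  7: (3,5) 1 'c'
  8: (5,11) 1 'c'
  9: (11,6) 2 'cd'
  10: (6,0) 3 'cde'
  11: (0,22) 3 'cde'
  12: (22,18) 3 'cde'
  13: (18,14) 0 ''
  14: (14,25) 1 'd'
  15: (25,13) 1 'd'
  16: (13,12) 2 'dd'
  17: (12,7) 1 'd'
  18: (7,1) 2 'de'
  19: (1,23) 2 'de'
  20: (23,19) 2 'de'
  21: (19,8) 0 ''
  22: (8,2) 1 'e'
  23: (2,21) 2 'ec'
  24: (21,17) 4 'ecde'
  25: (17,24) 1 'e'
  26: (24,20) 1 'e'

n(n+1)/2 = 27·28/2 = 378
Σ LCP = 0 + 1 + 0 + 2 + 1 + 0 + 1 + 1 + 1 + 2 + 3 + 3 + 3 + 0 + 1 + 1 + 2 + 1 + 2 + 2 + 2 + 0 + 1 + 2 + 4 + 1 + 1 = 38
distinct = 378 − 38 = 340

340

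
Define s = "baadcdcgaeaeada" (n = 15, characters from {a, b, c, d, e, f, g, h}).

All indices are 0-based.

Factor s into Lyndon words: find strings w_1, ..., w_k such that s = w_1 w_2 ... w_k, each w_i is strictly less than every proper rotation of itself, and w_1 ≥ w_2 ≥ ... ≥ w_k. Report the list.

emit factor 1: 'b' (i=0, period=1)
emit factor 2: 'aadcdcgaeaead' (i=1, period=13)
emit factor 3: 'a' (i=14, period=1)

["b", "aadcdcgaeaead", "a"]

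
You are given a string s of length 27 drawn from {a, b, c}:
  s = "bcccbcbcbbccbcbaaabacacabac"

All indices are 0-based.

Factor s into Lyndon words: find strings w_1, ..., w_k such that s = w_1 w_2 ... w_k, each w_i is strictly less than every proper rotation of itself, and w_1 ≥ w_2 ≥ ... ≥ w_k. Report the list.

["bccc", "bc", "bc", "bbccbc", "b", "aaabacacabac"]

emit factor 1: 'bccc' (i=0, period=4)
emit factor 2: 'bc' (i=4, period=2)
emit factor 3: 'bc' (i=6, period=2)
emit factor 4: 'bbccbc' (i=8, period=6)
emit factor 5: 'b' (i=14, period=1)
emit factor 6: 'aaabacacabac' (i=15, period=12)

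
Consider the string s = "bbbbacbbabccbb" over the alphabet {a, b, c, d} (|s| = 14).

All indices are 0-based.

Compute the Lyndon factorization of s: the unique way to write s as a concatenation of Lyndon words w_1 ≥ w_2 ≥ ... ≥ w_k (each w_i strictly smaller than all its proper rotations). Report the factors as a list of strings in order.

emit factor 1: 'b' (i=0, period=1)
emit factor 2: 'b' (i=1, period=1)
emit factor 3: 'b' (i=2, period=1)
emit factor 4: 'b' (i=3, period=1)
emit factor 5: 'acbb' (i=4, period=4)
emit factor 6: 'abccbb' (i=8, period=6)

["b", "b", "b", "b", "acbb", "abccbb"]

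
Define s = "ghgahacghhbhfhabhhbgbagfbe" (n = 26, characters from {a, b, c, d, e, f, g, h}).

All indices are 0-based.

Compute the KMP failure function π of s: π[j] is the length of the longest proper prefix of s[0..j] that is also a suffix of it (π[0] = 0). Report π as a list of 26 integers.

π[0] = 0
j=1 s[j]='h': π[1]=0 (border '')
j=2 s[j]='g': π[2]=1 (border 'g')
j=3 s[j]='a': k: 1→0; π[3]=0 (border '')
j=4 s[j]='h': π[4]=0 (border '')
j=5 s[j]='a': π[5]=0 (border '')
j=6 s[j]='c': π[6]=0 (border '')
j=7 s[j]='g': π[7]=1 (border 'g')
j=8 s[j]='h': π[8]=2 (border 'gh')
j=9 s[j]='h': k: 2→0; π[9]=0 (border '')
j=10 s[j]='b': π[10]=0 (border '')
j=11 s[j]='h': π[11]=0 (border '')
j=12 s[j]='f': π[12]=0 (border '')
j=13 s[j]='h': π[13]=0 (border '')
j=14 s[j]='a': π[14]=0 (border '')
j=15 s[j]='b': π[15]=0 (border '')
j=16 s[j]='h': π[16]=0 (border '')
j=17 s[j]='h': π[17]=0 (border '')
j=18 s[j]='b': π[18]=0 (border '')
j=19 s[j]='g': π[19]=1 (border 'g')
j=20 s[j]='b': k: 1→0; π[20]=0 (border '')
j=21 s[j]='a': π[21]=0 (border '')
j=22 s[j]='g': π[22]=1 (border 'g')
j=23 s[j]='f': k: 1→0; π[23]=0 (border '')
j=24 s[j]='b': π[24]=0 (border '')
j=25 s[j]='e': π[25]=0 (border '')

[0, 0, 1, 0, 0, 0, 0, 1, 2, 0, 0, 0, 0, 0, 0, 0, 0, 0, 0, 1, 0, 0, 1, 0, 0, 0]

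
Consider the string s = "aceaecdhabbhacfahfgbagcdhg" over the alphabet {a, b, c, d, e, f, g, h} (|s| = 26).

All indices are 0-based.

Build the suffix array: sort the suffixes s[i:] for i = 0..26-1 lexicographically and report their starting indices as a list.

sorted suffixes:
  #0 SA[0]=8  'abbhacfahfgbagcdhg'
  #1 SA[1]=0  'aceaecdhabbhacfahfgbagcdhg'
  #2 SA[2]=12  'acfahfgbagcdhg'
  #3 SA[3]=3  'aecdhabbhacfahfgbagcdhg'
  #4 SA[4]=20  'agcdhg'
  #5 SA[5]=15  'ahfgbagcdhg'
  #6 SA[6]=19  'bagcdhg'
  #7 SA[7]=9  'bbhacfahfgbagcdhg'
  #8 SA[8]=10  'bhacfahfgbagcdhg'
  #9 SA[9]=5  'cdhabbhacfahfgbagcdhg'
  #10 SA[10]=22  'cdhg'
  #11 SA[11]=1  'ceaecdhabbhacfahfgbagcdhg'
  #12 SA[12]=13  'cfahfgbagcdhg'
  #13 SA[13]=6  'dhabbhacfahfgbagcdhg'
  #14 SA[14]=23  'dhg'
  #15 SA[15]=2  'eaecdhabbhacfahfgbagcdhg'
  #16 SA[16]=4  'ecdhabbhacfahfgbagcdhg'
  #17 SA[17]=14  'fahfgbagcdhg'
  #18 SA[18]=17  'fgbagcdhg'
  #19 SA[19]=25  'g'
  #20 SA[20]=18  'gbagcdhg'
  #21 SA[21]=21  'gcdhg'
  #22 SA[22]=7  'habbhacfahfgbagcdhg'
  #23 SA[23]=11  'hacfahfgbagcdhg'
  #24 SA[24]=16  'hfgbagcdhg'
  #25 SA[25]=24  'hg'

[8, 0, 12, 3, 20, 15, 19, 9, 10, 5, 22, 1, 13, 6, 23, 2, 4, 14, 17, 25, 18, 21, 7, 11, 16, 24]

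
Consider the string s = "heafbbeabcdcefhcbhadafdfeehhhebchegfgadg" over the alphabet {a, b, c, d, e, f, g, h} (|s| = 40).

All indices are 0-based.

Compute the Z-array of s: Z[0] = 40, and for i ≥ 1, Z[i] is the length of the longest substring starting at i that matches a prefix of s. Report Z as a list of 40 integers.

[40, 0, 0, 0, 0, 0, 0, 0, 0, 0, 0, 0, 0, 0, 1, 0, 0, 1, 0, 0, 0, 0, 0, 0, 0, 0, 1, 1, 2, 0, 0, 0, 2, 0, 0, 0, 0, 0, 0, 0]

Z[0]=40
i=1: outside box; Z[1]=0
i=2: outside box; Z[2]=0
i=3: outside box; Z[3]=0
i=4: outside box; Z[4]=0
i=5: outside box; Z[5]=0
i=6: outside box; Z[6]=0
i=7: outside box; Z[7]=0
i=8: outside box; Z[8]=0
i=9: outside box; Z[9]=0
i=10: outside box; Z[10]=0
i=11: outside box; Z[11]=0
i=12: outside box; Z[12]=0
i=13: outside box; Z[13]=0
i=14: outside box; Z[14]=1 scan→box=[14,15)
i=15: outside box; Z[15]=0
i=16: outside box; Z[16]=0
i=17: outside box; Z[17]=1 scan→box=[17,18)
i=18: outside box; Z[18]=0
i=19: outside box; Z[19]=0
i=20: outside box; Z[20]=0
i=21: outside box; Z[21]=0
i=22: outside box; Z[22]=0
i=23: outside box; Z[23]=0
i=24: outside box; Z[24]=0
i=25: outside box; Z[25]=0
i=26: outside box; Z[26]=1 scan→box=[26,27)
i=27: outside box; Z[27]=1 scan→box=[27,28)
i=28: outside box; Z[28]=2 scan→box=[28,30)
i=29: min(r-i=1, Z[1]=0)=0; Z[29]=0
i=30: outside box; Z[30]=0
i=31: outside box; Z[31]=0
i=32: outside box; Z[32]=2 scan→box=[32,34)
i=33: min(r-i=1, Z[1]=0)=0; Z[33]=0
i=34: outside box; Z[34]=0
i=35: outside box; Z[35]=0
i=36: outside box; Z[36]=0
i=37: outside box; Z[37]=0
i=38: outside box; Z[38]=0
i=39: outside box; Z[39]=0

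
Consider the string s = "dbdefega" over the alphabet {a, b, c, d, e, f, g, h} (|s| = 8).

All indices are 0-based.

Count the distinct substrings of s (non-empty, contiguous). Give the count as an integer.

sorted suffixes:
  #0 SA[0]=7  'a'
  #1 SA[1]=1  'bdefega'
  #2 SA[2]=0  'dbdefega'
  #3 SA[3]=2  'defega'
  #4 SA[4]=3  'efega'
  #5 SA[5]=5  'ega'
  #6 SA[6]=4  'fega'
  #7 SA[7]=6  'ga'

SA = [7, 1, 0, 2, 3, 5, 4, 6]
i: (SA[i-1],SA[i]) lcp shared
  1: (7,1) 0 ''
  2: (1,0) 0 ''
  3: (0,2) 1 'd'
  4: (2,3) 0 ''
  5: (3,5) 1 'e'
  6: (5,4) 0 ''
  7: (4,6) 0 ''

n(n+1)/2 = 8·9/2 = 36
Σ LCP = 0 + 0 + 0 + 1 + 0 + 1 + 0 + 0 = 2
distinct = 36 − 2 = 34

34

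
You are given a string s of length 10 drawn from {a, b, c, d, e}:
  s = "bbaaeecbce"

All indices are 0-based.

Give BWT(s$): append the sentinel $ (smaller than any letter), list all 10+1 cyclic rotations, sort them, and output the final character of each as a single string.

ebab$cebcea

rank  rotation     last
    0  $bbaaeecbce  e
    1  aaeecbce$bb  b
    2  aeecbce$bba  a
    3  baaeecbce$b  b
    4  bbaaeecbce$  $
    5  bce$bbaaeec  c
    6  cbce$bbaaee  e
    7  ce$bbaaeecb  b
    8  e$bbaaeecbc  c
    9  ecbce$bbaae  e
   10  eecbce$bbaa  a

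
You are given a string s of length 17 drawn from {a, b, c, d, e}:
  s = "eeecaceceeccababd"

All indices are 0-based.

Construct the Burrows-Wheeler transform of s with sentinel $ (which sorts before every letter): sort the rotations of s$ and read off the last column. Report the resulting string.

rank  rotation            last
    0  $eeecaceceeccababd  d
    1  ababd$eeecaceceecc  c
    2  abd$eeecaceceeccab  b
    3  aceceeccababd$eeec  c
    4  babd$eeecaceceecca  a
    5  bd$eeecaceceeccaba  a
    6  cababd$eeecaceceec  c
    7  caceceeccababd$eee  e
    8  ccababd$eeecacecee  e
    9  ceceeccababd$eeeca  a
   10  ceeccababd$eeecace  e
   11  d$eeecaceceeccabab  b
   12  ecaceceeccababd$ee  e
   13  eccababd$eeecacece  e
   14  eceeccababd$eeecac  c
   15  eecaceceeccababd$e  e
   16  eeccababd$eeecacec  c
   17  eeecaceceeccababd$  $

dcbcaaceeaebeecec$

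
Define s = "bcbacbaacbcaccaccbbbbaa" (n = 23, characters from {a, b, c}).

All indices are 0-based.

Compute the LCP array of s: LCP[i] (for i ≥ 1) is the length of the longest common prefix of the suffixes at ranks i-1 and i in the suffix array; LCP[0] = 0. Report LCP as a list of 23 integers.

[0, 1, 2, 1, 3, 2, 3, 0, 3, 2, 1, 2, 3, 1, 2, 0, 4, 1, 3, 2, 2, 1, 2]

rank→(start, suffix):
  0 → (22, 'a')
  1 → (21, 'aa')
  2 → (6, 'aacbcaccaccbbbbaa')
  3 → (3, 'acbaacbcaccaccbbbbaa')
  4 → (7, 'acbcaccaccbbbbaa')
  5 → (11, 'accaccbbbbaa')
  6 → (14, 'accbbbbaa')
  7 → (20, 'baa')
  8 → (5, 'baacbcaccaccbbbbaa')
  9 → (2, 'bacbaacbcaccaccbbbbaa')
  10 → (19, 'bbaa')
  11 → (18, 'bbbaa')
  12 → (17, 'bbbbaa')
  13 → (9, 'bcaccaccbbbbaa')
  14 → (0, 'bcbacbaacbcaccaccbbbbaa')
  15 → (10, 'caccaccbbbbaa')
  16 → (13, 'caccbbbbaa')
  17 → (4, 'cbaacbcaccaccbbbbaa')
  18 → (1, 'cbacbaacbcaccaccbbbbaa')
  19 → (16, 'cbbbbaa')
  20 → (8, 'cbcaccaccbbbbaa')
  21 → (12, 'ccaccbbbbaa')
  22 → (15, 'ccbbbbaa')

SA = [22, 21, 6, 3, 7, 11, 14, 20, 5, 2, 19, 18, 17, 9, 0, 10, 13, 4, 1, 16, 8, 12, 15]
[i] adj suffixes → lcp
  [1] 22/21 → 1 ('a')
  [2] 21/6 → 2 ('aa')
  [3] 6/3 → 1 ('a')
  [4] 3/7 → 3 ('acb')
  [5] 7/11 → 2 ('ac')
  [6] 11/14 → 3 ('acc')
  [7] 14/20 → 0 ('')
  [8] 20/5 → 3 ('baa')
  [9] 5/2 → 2 ('ba')
  [10] 2/19 → 1 ('b')
  [11] 19/18 → 2 ('bb')
  [12] 18/17 → 3 ('bbb')
  [13] 17/9 → 1 ('b')
  [14] 9/0 → 2 ('bc')
  [15] 0/10 → 0 ('')
  [16] 10/13 → 4 ('cacc')
  [17] 13/4 → 1 ('c')
  [18] 4/1 → 3 ('cba')
  [19] 1/16 → 2 ('cb')
  [20] 16/8 → 2 ('cb')
  [21] 8/12 → 1 ('c')
  [22] 12/15 → 2 ('cc')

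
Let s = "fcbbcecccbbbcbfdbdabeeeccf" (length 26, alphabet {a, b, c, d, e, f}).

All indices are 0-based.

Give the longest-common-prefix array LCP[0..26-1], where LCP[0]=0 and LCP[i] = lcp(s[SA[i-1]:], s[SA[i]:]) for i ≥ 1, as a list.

sorted suffixes:
  #0 SA[0]=18  'abeeeccf'
  #1 SA[1]=9  'bbbcbfdbdabeeeccf'
  #2 SA[2]=10  'bbcbfdbdabeeeccf'
  #3 SA[3]=2  'bbcecccbbbcbfdbdabeeeccf'
  #4 SA[4]=11  'bcbfdbdabeeeccf'
  #5 SA[5]=3  'bcecccbbbcbfdbdabeeeccf'
  #6 SA[6]=16  'bdabeeeccf'
  #7 SA[7]=19  'beeeccf'
  #8 SA[8]=13  'bfdbdabeeeccf'
  #9 SA[9]=8  'cbbbcbfdbdabeeeccf'
  #10 SA[10]=1  'cbbcecccbbbcbfdbdabeeeccf'
  #11 SA[11]=12  'cbfdbdabeeeccf'
  #12 SA[12]=7  'ccbbbcbfdbdabeeeccf'
  #13 SA[13]=6  'cccbbbcbfdbdabeeeccf'
  #14 SA[14]=23  'ccf'
  #15 SA[15]=4  'cecccbbbcbfdbdabeeeccf'
  #16 SA[16]=24  'cf'
  #17 SA[17]=17  'dabeeeccf'
  #18 SA[18]=15  'dbdabeeeccf'
  #19 SA[19]=5  'ecccbbbcbfdbdabeeeccf'
  #20 SA[20]=22  'eccf'
  #21 SA[21]=21  'eeccf'
  #22 SA[22]=20  'eeeccf'
  #23 SA[23]=25  'f'
  #24 SA[24]=0  'fcbbcecccbbbcbfdbdabeeeccf'
  #25 SA[25]=14  'fdbdabeeeccf'

SA = [18, 9, 10, 2, 11, 3, 16, 19, 13, 8, 1, 12, 7, 6, 23, 4, 24, 17, 15, 5, 22, 21, 20, 25, 0, 14]
[i] adj suffixes → lcp
  [1] 18/9 → 0 ('')
  [2] 9/10 → 2 ('bb')
  [3] 10/2 → 3 ('bbc')
  [4] 2/11 → 1 ('b')
  [5] 11/3 → 2 ('bc')
  [6] 3/16 → 1 ('b')
  [7] 16/19 → 1 ('b')
  [8] 19/13 → 1 ('b')
  [9] 13/8 → 0 ('')
  [10] 8/1 → 3 ('cbb')
  [11] 1/12 → 2 ('cb')
  [12] 12/7 → 1 ('c')
  [13] 7/6 → 2 ('cc')
  [14] 6/23 → 2 ('cc')
  [15] 23/4 → 1 ('c')
  [16] 4/24 → 1 ('c')
  [17] 24/17 → 0 ('')
  [18] 17/15 → 1 ('d')
  [19] 15/5 → 0 ('')
  [20] 5/22 → 3 ('ecc')
  [21] 22/21 → 1 ('e')
  [22] 21/20 → 2 ('ee')
  [23] 20/25 → 0 ('')
  [24] 25/0 → 1 ('f')
  [25] 0/14 → 1 ('f')

[0, 0, 2, 3, 1, 2, 1, 1, 1, 0, 3, 2, 1, 2, 2, 1, 1, 0, 1, 0, 3, 1, 2, 0, 1, 1]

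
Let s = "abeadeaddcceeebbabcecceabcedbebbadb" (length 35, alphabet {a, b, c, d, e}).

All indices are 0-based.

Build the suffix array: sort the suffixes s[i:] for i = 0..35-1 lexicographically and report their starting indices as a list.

[16, 23, 0, 32, 6, 3, 34, 15, 31, 14, 30, 17, 24, 1, 28, 20, 9, 21, 18, 25, 10, 33, 27, 8, 7, 4, 22, 5, 2, 13, 29, 19, 26, 12, 11]

rank→(start, suffix):
  0 → (16, 'abcecceabcedbebbadb')
  1 → (23, 'abcedbebbadb')
  2 → (0, 'abeadeaddcceeebbabcecceabcedbebbadb')
  3 → (32, 'adb')
  4 → (6, 'addcceeebbabcecceabcedbebbadb')
  5 → (3, 'adeaddcceeebbabcecceabcedbebbadb')
  6 → (34, 'b')
  7 → (15, 'babcecceabcedbebbadb')
  8 → (31, 'badb')
  9 → (14, 'bbabcecceabcedbebbadb')
  10 → (30, 'bbadb')
  11 → (17, 'bcecceabcedbebbadb')
  12 → (24, 'bcedbebbadb')
  13 → (1, 'beadeaddcceeebbabcecceabcedbebbadb')
  14 → (28, 'bebbadb')
  15 → (20, 'cceabcedbebbadb')
  16 → (9, 'cceeebbabcecceabcedbebbadb')
  17 → (21, 'ceabcedbebbadb')
  18 → (18, 'cecceabcedbebbadb')
  19 → (25, 'cedbebbadb')
  20 → (10, 'ceeebbabcecceabcedbebbadb')
  21 → (33, 'db')
  22 → (27, 'dbebbadb')
  23 → (8, 'dcceeebbabcecceabcedbebbadb')
  24 → (7, 'ddcceeebbabcecceabcedbebbadb')
  25 → (4, 'deaddcceeebbabcecceabcedbebbadb')
  26 → (22, 'eabcedbebbadb')
  27 → (5, 'eaddcceeebbabcecceabcedbebbadb')
  28 → (2, 'eadeaddcceeebbabcecceabcedbebbadb')
  29 → (13, 'ebbabcecceabcedbebbadb')
  30 → (29, 'ebbadb')
  31 → (19, 'ecceabcedbebbadb')
  32 → (26, 'edbebbadb')
  33 → (12, 'eebbabcecceabcedbebbadb')
  34 → (11, 'eeebbabcecceabcedbebbadb')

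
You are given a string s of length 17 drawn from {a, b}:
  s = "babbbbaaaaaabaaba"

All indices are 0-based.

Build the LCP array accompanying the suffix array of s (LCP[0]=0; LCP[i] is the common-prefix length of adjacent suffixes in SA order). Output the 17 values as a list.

sorted suffixes:
  #0 SA[0]=16  'a'
  #1 SA[1]=6  'aaaaaabaaba'
  #2 SA[2]=7  'aaaaabaaba'
  #3 SA[3]=8  'aaaabaaba'
  #4 SA[4]=9  'aaabaaba'
  #5 SA[5]=13  'aaba'
  #6 SA[6]=10  'aabaaba'
  #7 SA[7]=14  'aba'
  #8 SA[8]=11  'abaaba'
  #9 SA[9]=1  'abbbbaaaaaabaaba'
  #10 SA[10]=15  'ba'
  #11 SA[11]=5  'baaaaaabaaba'
  #12 SA[12]=12  'baaba'
  #13 SA[13]=0  'babbbbaaaaaabaaba'
  #14 SA[14]=4  'bbaaaaaabaaba'
  #15 SA[15]=3  'bbbaaaaaabaaba'
  #16 SA[16]=2  'bbbbaaaaaabaaba'

SA = [16, 6, 7, 8, 9, 13, 10, 14, 11, 1, 15, 5, 12, 0, 4, 3, 2]
rank  pair      lcp
   1  s[16:],s[6:]  1  'a'
   2  s[6:],s[7:]  5  'aaaaa'
   3  s[7:],s[8:]  4  'aaaa'
   4  s[8:],s[9:]  3  'aaa'
   5  s[9:],s[13:]  2  'aa'
   6  s[13:],s[10:]  4  'aaba'
   7  s[10:],s[14:]  1  'a'
   8  s[14:],s[11:]  3  'aba'
   9  s[11:],s[1:]  2  'ab'
  10  s[1:],s[15:]  0  ''
  11  s[15:],s[5:]  2  'ba'
  12  s[5:],s[12:]  3  'baa'
  13  s[12:],s[0:]  2  'ba'
  14  s[0:],s[4:]  1  'b'
  15  s[4:],s[3:]  2  'bb'
  16  s[3:],s[2:]  3  'bbb'

[0, 1, 5, 4, 3, 2, 4, 1, 3, 2, 0, 2, 3, 2, 1, 2, 3]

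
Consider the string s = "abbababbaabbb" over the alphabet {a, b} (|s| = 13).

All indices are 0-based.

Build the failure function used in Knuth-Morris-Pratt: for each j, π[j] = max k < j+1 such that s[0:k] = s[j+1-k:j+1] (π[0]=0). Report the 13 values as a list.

[0, 0, 0, 1, 2, 1, 2, 3, 4, 1, 2, 3, 0]

π[0] = 0
j=1 s[j]='b': π[1]=0 (border '')
j=2 s[j]='b': π[2]=0 (border '')
j=3 s[j]='a': π[3]=1 (border 'a')
j=4 s[j]='b': π[4]=2 (border 'ab')
j=5 s[j]='a': k: 2→0; π[5]=1 (border 'a')
j=6 s[j]='b': π[6]=2 (border 'ab')
j=7 s[j]='b': π[7]=3 (border 'abb')
j=8 s[j]='a': π[8]=4 (border 'abba')
j=9 s[j]='a': k: 4→1→0; π[9]=1 (border 'a')
j=10 s[j]='b': π[10]=2 (border 'ab')
j=11 s[j]='b': π[11]=3 (border 'abb')
j=12 s[j]='b': k: 3→0; π[12]=0 (border '')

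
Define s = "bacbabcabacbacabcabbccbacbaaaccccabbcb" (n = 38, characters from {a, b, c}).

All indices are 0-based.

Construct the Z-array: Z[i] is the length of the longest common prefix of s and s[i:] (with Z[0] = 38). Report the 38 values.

Z[0]=38
i=1: fresh scan; Z[1]=0
i=2: fresh scan; Z[2]=0
i=3: fresh scan; Z[3]=2 grow→box=[3,5)
i=4: min(r-i=1, Z[1]=0)=0; Z[4]=0
i=5: fresh scan; Z[5]=1 grow→box=[5,6)
i=6: fresh scan; Z[6]=0
i=7: fresh scan; Z[7]=0
i=8: fresh scan; Z[8]=5 grow→box=[8,13)
i=9: min(r-i=4, Z[1]=0)=0; Z[9]=0
i=10: min(r-i=3, Z[2]=0)=0; Z[10]=0
i=11: min(r-i=2, Z[3]=2)=2; Z[11]=3 grow→box=[11,14)
i=12: min(r-i=2, Z[1]=0)=0; Z[12]=0
i=13: min(r-i=1, Z[2]=0)=0; Z[13]=0
i=14: fresh scan; Z[14]=0
i=15: fresh scan; Z[15]=1 grow→box=[15,16)
i=16: fresh scan; Z[16]=0
i=17: fresh scan; Z[17]=0
i=18: fresh scan; Z[18]=1 grow→box=[18,19)
i=19: fresh scan; Z[19]=1 grow→box=[19,20)
i=20: fresh scan; Z[20]=0
i=21: fresh scan; Z[21]=0
i=22: fresh scan; Z[22]=5 grow→box=[22,27)
i=23: min(r-i=4, Z[1]=0)=0; Z[23]=0
i=24: min(r-i=3, Z[2]=0)=0; Z[24]=0
i=25: min(r-i=2, Z[3]=2)=2; Z[25]=2
i=26: min(r-i=1, Z[4]=0)=0; Z[26]=0
i=27: fresh scan; Z[27]=0
i=28: fresh scan; Z[28]=0
i=29: fresh scan; Z[29]=0
i=30: fresh scan; Z[30]=0
i=31: fresh scan; Z[31]=0
i=32: fresh scan; Z[32]=0
i=33: fresh scan; Z[33]=0
i=34: fresh scan; Z[34]=1 grow→box=[34,35)
i=35: fresh scan; Z[35]=1 grow→box=[35,36)
i=36: fresh scan; Z[36]=0
i=37: fresh scan; Z[37]=1 grow→box=[37,38)

[38, 0, 0, 2, 0, 1, 0, 0, 5, 0, 0, 3, 0, 0, 0, 1, 0, 0, 1, 1, 0, 0, 5, 0, 0, 2, 0, 0, 0, 0, 0, 0, 0, 0, 1, 1, 0, 1]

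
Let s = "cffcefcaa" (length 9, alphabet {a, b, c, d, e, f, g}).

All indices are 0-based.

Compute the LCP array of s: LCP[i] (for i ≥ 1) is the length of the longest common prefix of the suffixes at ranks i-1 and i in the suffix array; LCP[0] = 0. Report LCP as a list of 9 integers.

[0, 1, 0, 1, 1, 0, 0, 2, 1]

sorted suffixes:
  #0 SA[0]=8  'a'
  #1 SA[1]=7  'aa'
  #2 SA[2]=6  'caa'
  #3 SA[3]=3  'cefcaa'
  #4 SA[4]=0  'cffcefcaa'
  #5 SA[5]=4  'efcaa'
  #6 SA[6]=5  'fcaa'
  #7 SA[7]=2  'fcefcaa'
  #8 SA[8]=1  'ffcefcaa'

SA = [8, 7, 6, 3, 0, 4, 5, 2, 1]
rank  pair      lcp
   1  s[8:],s[7:]  1  'a'
   2  s[7:],s[6:]  0  ''
   3  s[6:],s[3:]  1  'c'
   4  s[3:],s[0:]  1  'c'
   5  s[0:],s[4:]  0  ''
   6  s[4:],s[5:]  0  ''
   7  s[5:],s[2:]  2  'fc'
   8  s[2:],s[1:]  1  'f'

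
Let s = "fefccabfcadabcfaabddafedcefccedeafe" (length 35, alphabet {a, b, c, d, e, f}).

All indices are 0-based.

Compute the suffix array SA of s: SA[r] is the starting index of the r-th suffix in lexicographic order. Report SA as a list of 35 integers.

[15, 11, 16, 5, 9, 32, 20, 12, 17, 6, 4, 8, 3, 27, 28, 24, 13, 10, 19, 23, 18, 30, 34, 31, 22, 29, 1, 25, 14, 7, 2, 26, 33, 21, 0]

sorted suffixes:
  #0 SA[0]=15  'aabddafedcefccedeafe'
  #1 SA[1]=11  'abcfaabddafedcefccedeafe'
  #2 SA[2]=16  'abddafedcefccedeafe'
  #3 SA[3]=5  'abfcadabcfaabddafedcefccedeafe'
  #4 SA[4]=9  'adabcfaabddafedcefccedeafe'
  #5 SA[5]=32  'afe'
  #6 SA[6]=20  'afedcefccedeafe'
  #7 SA[7]=12  'bcfaabddafedcefccedeafe'
  #8 SA[8]=17  'bddafedcefccedeafe'
  #9 SA[9]=6  'bfcadabcfaabddafedcefccedeafe'
  #10 SA[10]=4  'cabfcadabcfaabddafedcefccedeafe'
  #11 SA[11]=8  'cadabcfaabddafedcefccedeafe'
  #12 SA[12]=3  'ccabfcadabcfaabddafedcefccedeafe'
  #13 SA[13]=27  'ccedeafe'
  #14 SA[14]=28  'cedeafe'
  #15 SA[15]=24  'cefccedeafe'
  #16 SA[16]=13  'cfaabddafedcefccedeafe'
  #17 SA[17]=10  'dabcfaabddafedcefccedeafe'
  #18 SA[18]=19  'dafedcefccedeafe'
  #19 SA[19]=23  'dcefccedeafe'
  #20 SA[20]=18  'ddafedcefccedeafe'
  #21 SA[21]=30  'deafe'
  #22 SA[22]=34  'e'
  #23 SA[23]=31  'eafe'
  #24 SA[24]=22  'edcefccedeafe'
  #25 SA[25]=29  'edeafe'
  #26 SA[26]=1  'efccabfcadabcfaabddafedcefccedeafe'
  #27 SA[27]=25  'efccedeafe'
  #28 SA[28]=14  'faabddafedcefccedeafe'
  #29 SA[29]=7  'fcadabcfaabddafedcefccedeafe'
  #30 SA[30]=2  'fccabfcadabcfaabddafedcefccedeafe'
  #31 SA[31]=26  'fccedeafe'
  #32 SA[32]=33  'fe'
  #33 SA[33]=21  'fedcefccedeafe'
  #34 SA[34]=0  'fefccabfcadabcfaabddafedcefccedeafe'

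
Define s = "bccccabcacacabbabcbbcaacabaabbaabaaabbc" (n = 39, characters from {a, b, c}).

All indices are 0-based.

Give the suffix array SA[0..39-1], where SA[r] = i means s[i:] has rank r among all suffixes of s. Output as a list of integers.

[33, 30, 26, 34, 21, 31, 24, 27, 12, 35, 5, 15, 22, 10, 8, 32, 29, 25, 14, 28, 13, 36, 18, 37, 19, 6, 16, 0, 38, 20, 23, 11, 4, 9, 7, 17, 3, 2, 1]

rank | idx | suffix
   0 |  33 | aaabbc
   1 |  30 | aabaaabbc
   2 |  26 | aabbaabaaabbc
   3 |  34 | aabbc
   4 |  21 | aacabaabbaabaaabbc
   5 |  31 | abaaabbc
   6 |  24 | abaabbaabaaabbc
   7 |  27 | abbaabaaabbc
   8 |  12 | abbabcbbcaacabaabbaabaaabbc
   9 |  35 | abbc
  10 |   5 | abcacacabbabcbbcaacabaabbaabaaabbc
  11 |  15 | abcbbcaacabaabbaabaaabbc
  12 |  22 | acabaabbaabaaabbc
  13 |  10 | acabbabcbbcaacabaabbaabaaabbc
  14 |   8 | acacabbabcbbcaacabaabbaabaaabbc
  15 |  32 | baaabbc
  16 |  29 | baabaaabbc
  17 |  25 | baabbaabaaabbc
  18 |  14 | babcbbcaacabaabbaabaaabbc
  19 |  28 | bbaabaaabbc
  20 |  13 | bbabcbbcaacabaabbaabaaabbc
  21 |  36 | bbc
  22 |  18 | bbcaacabaabbaabaaabbc
  23 |  37 | bc
  24 |  19 | bcaacabaabbaabaaabbc
  25 |   6 | bcacacabbabcbbcaacabaabbaabaaabbc
  26 |  16 | bcbbcaacabaabbaabaaabbc
  27 |   0 | bccccabcacacabbabcbbcaacabaabbaabaaabbc
  28 |  38 | c
  29 |  20 | caacabaabbaabaaabbc
  30 |  23 | cabaabbaabaaabbc
  31 |  11 | cabbabcbbcaacabaabbaabaaabbc
  32 |   4 | cabcacacabbabcbbcaacabaabbaabaaabbc
  33 |   9 | cacabbabcbbcaacabaabbaabaaabbc
  34 |   7 | cacacabbabcbbcaacabaabbaabaaabbc
  35 |  17 | cbbcaacabaabbaabaaabbc
  36 |   3 | ccabcacacabbabcbbcaacabaabbaabaaabbc
  37 |   2 | cccabcacacabbabcbbcaacabaabbaabaaabbc
  38 |   1 | ccccabcacacabbabcbbcaacabaabbaabaaabbc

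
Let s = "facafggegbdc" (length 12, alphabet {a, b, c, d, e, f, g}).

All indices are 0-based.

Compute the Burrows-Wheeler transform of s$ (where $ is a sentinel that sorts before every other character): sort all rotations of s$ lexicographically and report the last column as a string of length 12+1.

cfcgdabg$aegf

rank  rotation       last
    0  $facafggegbdc  c
    1  acafggegbdc$f  f
    2  afggegbdc$fac  c
    3  bdc$facafggeg  g
    4  c$facafggegbd  d
    5  cafggegbdc$fa  a
    6  dc$facafggegb  b
    7  egbdc$facafgg  g
    8  facafggegbdc$  $
    9  fggegbdc$faca  a
   10  gbdc$facafgge  e
   11  gegbdc$facafg  g
   12  ggegbdc$facaf  f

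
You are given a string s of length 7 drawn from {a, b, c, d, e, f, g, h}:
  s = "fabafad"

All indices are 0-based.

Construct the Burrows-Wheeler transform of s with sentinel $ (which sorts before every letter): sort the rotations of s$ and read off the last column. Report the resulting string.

rank  rotation  last
    0  $fabafad  d
    1  abafad$f  f
    2  ad$fabaf  f
    3  afad$fab  b
    4  bafad$fa  a
    5  d$fabafa  a
    6  fabafad$  $
    7  fad$faba  a

dffbaa$a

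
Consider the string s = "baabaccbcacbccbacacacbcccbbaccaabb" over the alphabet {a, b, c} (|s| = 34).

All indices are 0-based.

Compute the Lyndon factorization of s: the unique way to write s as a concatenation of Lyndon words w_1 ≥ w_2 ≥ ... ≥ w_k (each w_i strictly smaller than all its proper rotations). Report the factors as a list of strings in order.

["b", "aabaccbcacbccbacacacbcccbbaccaabb"]

emit factor 1: 'b' (i=0, period=1)
emit factor 2: 'aabaccbcacbccbacacacbcccbbaccaabb' (i=1, period=33)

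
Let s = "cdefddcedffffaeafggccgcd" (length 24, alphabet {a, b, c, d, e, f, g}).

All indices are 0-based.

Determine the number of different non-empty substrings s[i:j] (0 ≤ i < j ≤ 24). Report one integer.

277

sorted suffixes:
  #0 SA[0]=13  'aeafggccgcd'
  #1 SA[1]=15  'afggccgcd'
  #2 SA[2]=19  'ccgcd'
  #3 SA[3]=22  'cd'
  #4 SA[4]=0  'cdefddcedffffaeafggccgcd'
  #5 SA[5]=6  'cedffffaeafggccgcd'
  #6 SA[6]=20  'cgcd'
  #7 SA[7]=23  'd'
  #8 SA[8]=5  'dcedffffaeafggccgcd'
  #9 SA[9]=4  'ddcedffffaeafggccgcd'
  #10 SA[10]=1  'defddcedffffaeafggccgcd'
  #11 SA[11]=8  'dffffaeafggccgcd'
  #12 SA[12]=14  'eafggccgcd'
  #13 SA[13]=7  'edffffaeafggccgcd'
  #14 SA[14]=2  'efddcedffffaeafggccgcd'
  #15 SA[15]=12  'faeafggccgcd'
  #16 SA[16]=3  'fddcedffffaeafggccgcd'
  #17 SA[17]=11  'ffaeafggccgcd'
  #18 SA[18]=10  'fffaeafggccgcd'
  #19 SA[19]=9  'ffffaeafggccgcd'
  #20 SA[20]=16  'fggccgcd'
  #21 SA[21]=18  'gccgcd'
  #22 SA[22]=21  'gcd'
  #23 SA[23]=17  'ggccgcd'

SA = [13, 15, 19, 22, 0, 6, 20, 23, 5, 4, 1, 8, 14, 7, 2, 12, 3, 11, 10, 9, 16, 18, 21, 17]
rank  pair      lcp
   1  s[13:],s[15:]  1  'a'
   2  s[15:],s[19:]  0  ''
   3  s[19:],s[22:]  1  'c'
   4  s[22:],s[0:]  2  'cd'
   5  s[0:],s[6:]  1  'c'
   6  s[6:],s[20:]  1  'c'
   7  s[20:],s[23:]  0  ''
   8  s[23:],s[5:]  1  'd'
   9  s[5:],s[4:]  1  'd'
  10  s[4:],s[1:]  1  'd'
  11  s[1:],s[8:]  1  'd'
  12  s[8:],s[14:]  0  ''
  13  s[14:],s[7:]  1  'e'
  14  s[7:],s[2:]  1  'e'
  15  s[2:],s[12:]  0  ''
  16  s[12:],s[3:]  1  'f'
  17  s[3:],s[11:]  1  'f'
  18  s[11:],s[10:]  2  'ff'
  19  s[10:],s[9:]  3  'fff'
  20  s[9:],s[16:]  1  'f'
  21  s[16:],s[18:]  0  ''
  22  s[18:],s[21:]  2  'gc'
  23  s[21:],s[17:]  1  'g'

n(n+1)/2 = 24·25/2 = 300
Σ LCP = 0 + 1 + 0 + 1 + 2 + 1 + 1 + 0 + 1 + 1 + 1 + 1 + 0 + 1 + 1 + 0 + 1 + 1 + 2 + 3 + 1 + 0 + 2 + 1 = 23
distinct = 300 − 23 = 277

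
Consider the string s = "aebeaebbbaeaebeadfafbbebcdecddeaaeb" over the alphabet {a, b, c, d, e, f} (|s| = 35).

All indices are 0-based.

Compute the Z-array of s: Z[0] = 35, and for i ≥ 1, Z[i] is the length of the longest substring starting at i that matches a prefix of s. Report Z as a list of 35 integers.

Z[0]=35
i=1: outside box; Z[1]=0
i=2: outside box; Z[2]=0
i=3: outside box; Z[3]=0
i=4: outside box; Z[4]=3 grow→box=[4,7)
i=5: min(r-i=2, Z[1]=0)=0; Z[5]=0
i=6: min(r-i=1, Z[2]=0)=0; Z[6]=0
i=7: outside box; Z[7]=0
i=8: outside box; Z[8]=0
i=9: outside box; Z[9]=2 grow→box=[9,11)
i=10: min(r-i=1, Z[1]=0)=0; Z[10]=0
i=11: outside box; Z[11]=5 grow→box=[11,16)
i=12: min(r-i=4, Z[1]=0)=0; Z[12]=0
i=13: min(r-i=3, Z[2]=0)=0; Z[13]=0
i=14: min(r-i=2, Z[3]=0)=0; Z[14]=0
i=15: min(r-i=1, Z[4]=3)=1; Z[15]=1
i=16: outside box; Z[16]=0
i=17: outside box; Z[17]=0
i=18: outside box; Z[18]=1 grow→box=[18,19)
i=19: outside box; Z[19]=0
i=20: outside box; Z[20]=0
i=21: outside box; Z[21]=0
i=22: outside box; Z[22]=0
i=23: outside box; Z[23]=0
i=24: outside box; Z[24]=0
i=25: outside box; Z[25]=0
i=26: outside box; Z[26]=0
i=27: outside box; Z[27]=0
i=28: outside box; Z[28]=0
i=29: outside box; Z[29]=0
i=30: outside box; Z[30]=0
i=31: outside box; Z[31]=1 grow→box=[31,32)
i=32: outside box; Z[32]=3 grow→box=[32,35)
i=33: min(r-i=2, Z[1]=0)=0; Z[33]=0
i=34: min(r-i=1, Z[2]=0)=0; Z[34]=0

[35, 0, 0, 0, 3, 0, 0, 0, 0, 2, 0, 5, 0, 0, 0, 1, 0, 0, 1, 0, 0, 0, 0, 0, 0, 0, 0, 0, 0, 0, 0, 1, 3, 0, 0]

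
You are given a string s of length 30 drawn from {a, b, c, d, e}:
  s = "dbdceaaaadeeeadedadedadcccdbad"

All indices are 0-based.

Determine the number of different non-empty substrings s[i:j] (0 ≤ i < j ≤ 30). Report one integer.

413

rank | idx | suffix
   0 |   5 | aaaadeeeadedadedadcccdbad
   1 |   6 | aaadeeeadedadedadcccdbad
   2 |   7 | aadeeeadedadedadcccdbad
   3 |  28 | ad
   4 |  21 | adcccdbad
   5 |  17 | adedadcccdbad
   6 |  13 | adedadedadcccdbad
   7 |   8 | adeeeadedadedadcccdbad
   8 |  27 | bad
   9 |   1 | bdceaaaadeeeadedadedadcccdbad
  10 |  23 | cccdbad
  11 |  24 | ccdbad
  12 |  25 | cdbad
  13 |   3 | ceaaaadeeeadedadedadcccdbad
  14 |  29 | d
  15 |  20 | dadcccdbad
  16 |  16 | dadedadcccdbad
  17 |  26 | dbad
  18 |   0 | dbdceaaaadeeeadedadedadcccdbad
  19 |  22 | dcccdbad
  20 |   2 | dceaaaadeeeadedadedadcccdbad
  21 |  18 | dedadcccdbad
  22 |  14 | dedadedadcccdbad
  23 |   9 | deeeadedadedadcccdbad
  24 |   4 | eaaaadeeeadedadedadcccdbad
  25 |  12 | eadedadedadcccdbad
  26 |  19 | edadcccdbad
  27 |  15 | edadedadcccdbad
  28 |  11 | eeadedadedadcccdbad
  29 |  10 | eeeadedadedadcccdbad

SA = [5, 6, 7, 28, 21, 17, 13, 8, 27, 1, 23, 24, 25, 3, 29, 20, 16, 26, 0, 22, 2, 18, 14, 9, 4, 12, 19, 15, 11, 10]
rank  pair      lcp
   1  s[5:],s[6:]  3  'aaa'
   2  s[6:],s[7:]  2  'aa'
   3  s[7:],s[28:]  1  'a'
   4  s[28:],s[21:]  2  'ad'
   5  s[21:],s[17:]  2  'ad'
   6  s[17:],s[13:]  6  'adedad'
   7  s[13:],s[8:]  3  'ade'
   8  s[8:],s[27:]  0  ''
   9  s[27:],s[1:]  1  'b'
  10  s[1:],s[23:]  0  ''
  11  s[23:],s[24:]  2  'cc'
  12  s[24:],s[25:]  1  'c'
  13  s[25:],s[3:]  1  'c'
  14  s[3:],s[29:]  0  ''
  15  s[29:],s[20:]  1  'd'
  16  s[20:],s[16:]  3  'dad'
  17  s[16:],s[26:]  1  'd'
  18  s[26:],s[0:]  2  'db'
  19  s[0:],s[22:]  1  'd'
  20  s[22:],s[2:]  2  'dc'
  21  s[2:],s[18:]  1  'd'
  22  s[18:],s[14:]  5  'dedad'
  23  s[14:],s[9:]  2  'de'
  24  s[9:],s[4:]  0  ''
  25  s[4:],s[12:]  2  'ea'
  26  s[12:],s[19:]  1  'e'
  27  s[19:],s[15:]  4  'edad'
  28  s[15:],s[11:]  1  'e'
  29  s[11:],s[10:]  2  'ee'

n(n+1)/2 = 30·31/2 = 465
Σ LCP = 0 + 3 + 2 + 1 + 2 + 2 + 6 + 3 + 0 + 1 + 0 + 2 + 1 + 1 + 0 + 1 + 3 + 1 + 2 + 1 + 2 + 1 + 5 + 2 + 0 + 2 + 1 + 4 + 1 + 2 = 52
distinct = 465 − 52 = 413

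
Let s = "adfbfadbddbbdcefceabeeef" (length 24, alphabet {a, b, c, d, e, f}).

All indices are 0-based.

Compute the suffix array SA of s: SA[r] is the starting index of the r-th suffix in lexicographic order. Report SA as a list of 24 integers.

rank→(start, suffix):
  0 → (18, 'abeeef')
  1 → (5, 'adbddbbdcefceabeeef')
  2 → (0, 'adfbfadbddbbdcefceabeeef')
  3 → (10, 'bbdcefceabeeef')
  4 → (11, 'bdcefceabeeef')
  5 → (7, 'bddbbdcefceabeeef')
  6 → (19, 'beeef')
  7 → (3, 'bfadbddbbdcefceabeeef')
  8 → (16, 'ceabeeef')
  9 → (13, 'cefceabeeef')
  10 → (9, 'dbbdcefceabeeef')
  11 → (6, 'dbddbbdcefceabeeef')
  12 → (12, 'dcefceabeeef')
  13 → (8, 'ddbbdcefceabeeef')
  14 → (1, 'dfbfadbddbbdcefceabeeef')
  15 → (17, 'eabeeef')
  16 → (20, 'eeef')
  17 → (21, 'eef')
  18 → (22, 'ef')
  19 → (14, 'efceabeeef')
  20 → (23, 'f')
  21 → (4, 'fadbddbbdcefceabeeef')
  22 → (2, 'fbfadbddbbdcefceabeeef')
  23 → (15, 'fceabeeef')

[18, 5, 0, 10, 11, 7, 19, 3, 16, 13, 9, 6, 12, 8, 1, 17, 20, 21, 22, 14, 23, 4, 2, 15]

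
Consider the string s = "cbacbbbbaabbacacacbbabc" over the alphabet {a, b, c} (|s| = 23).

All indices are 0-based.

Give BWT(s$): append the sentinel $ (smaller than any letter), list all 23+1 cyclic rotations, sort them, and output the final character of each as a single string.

rank  rotation                  last
    0  $cbacbbbbaabbacacacbbabc  c
    1  aabbacacacbbabc$cbacbbbb  b
    2  abbacacacbbabc$cbacbbbba  a
    3  abc$cbacbbbbaabbacacacbb  b
    4  acacacbbabc$cbacbbbbaabb  b
    5  acacbbabc$cbacbbbbaabbac  c
    6  acbbabc$cbacbbbbaabbacac  c
    7  acbbbbaabbacacacbbabc$cb  b
    8  baabbacacacbbabc$cbacbbb  b
    9  babc$cbacbbbbaabbacacacb  b
   10  bacacacbbabc$cbacbbbbaab  b
   11  bacbbbbaabbacacacbbabc$c  c
   12  bbaabbacacacbbabc$cbacbb  b
   13  bbabc$cbacbbbbaabbacacac  c
   14  bbacacacbbabc$cbacbbbbaa  a
   15  bbbaabbacacacbbabc$cbacb  b
   16  bbbbaabbacacacbbabc$cbac  c
   17  bc$cbacbbbbaabbacacacbba  a
   18  c$cbacbbbbaabbacacacbbab  b
   19  cacacbbabc$cbacbbbbaabba  a
   20  cacbbabc$cbacbbbbaabbaca  a
   21  cbacbbbbaabbacacacbbabc$  $
   22  cbbabc$cbacbbbbaabbacaca  a
   23  cbbbbaabbacacacbbabc$cba  a

cbabbccbbbbcbcabcabaa$aa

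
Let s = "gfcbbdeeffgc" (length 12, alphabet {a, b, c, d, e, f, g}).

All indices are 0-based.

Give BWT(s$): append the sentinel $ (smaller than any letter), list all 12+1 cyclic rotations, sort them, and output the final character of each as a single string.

rank  rotation       last
    0  $gfcbbdeeffgc  c
    1  bbdeeffgc$gfc  c
    2  bdeeffgc$gfcb  b
    3  c$gfcbbdeeffg  g
    4  cbbdeeffgc$gf  f
    5  deeffgc$gfcbb  b
    6  eeffgc$gfcbbd  d
    7  effgc$gfcbbde  e
    8  fcbbdeeffgc$g  g
    9  ffgc$gfcbbdee  e
   10  fgc$gfcbbdeef  f
   11  gc$gfcbbdeeff  f
   12  gfcbbdeeffgc$  $

ccbgfbdegeff$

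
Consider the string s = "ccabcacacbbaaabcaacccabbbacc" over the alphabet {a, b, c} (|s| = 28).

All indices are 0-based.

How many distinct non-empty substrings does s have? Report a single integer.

rank | idx | suffix
   0 |  11 | aaabcaacccabbbacc
   1 |  12 | aabcaacccabbbacc
   2 |  16 | aacccabbbacc
   3 |  21 | abbbacc
   4 |  13 | abcaacccabbbacc
   5 |   2 | abcacacbbaaabcaacccabbbacc
   6 |   5 | acacbbaaabcaacccabbbacc
   7 |   7 | acbbaaabcaacccabbbacc
   8 |  25 | acc
   9 |  17 | acccabbbacc
  10 |  10 | baaabcaacccabbbacc
  11 |  24 | bacc
  12 |   9 | bbaaabcaacccabbbacc
  13 |  23 | bbacc
  14 |  22 | bbbacc
  15 |  14 | bcaacccabbbacc
  16 |   3 | bcacacbbaaabcaacccabbbacc
  17 |  27 | c
  18 |  15 | caacccabbbacc
  19 |  20 | cabbbacc
  20 |   1 | cabcacacbbaaabcaacccabbbacc
  21 |   4 | cacacbbaaabcaacccabbbacc
  22 |   6 | cacbbaaabcaacccabbbacc
  23 |   8 | cbbaaabcaacccabbbacc
  24 |  26 | cc
  25 |  19 | ccabbbacc
  26 |   0 | ccabcacacbbaaabcaacccabbbacc
  27 |  18 | cccabbbacc

SA = [11, 12, 16, 21, 13, 2, 5, 7, 25, 17, 10, 24, 9, 23, 22, 14, 3, 27, 15, 20, 1, 4, 6, 8, 26, 19, 0, 18]
rank  pair      lcp
   1  s[11:],s[12:]  2  'aa'
   2  s[12:],s[16:]  2  'aa'
   3  s[16:],s[21:]  1  'a'
   4  s[21:],s[13:]  2  'ab'
   5  s[13:],s[2:]  4  'abca'
   6  s[2:],s[5:]  1  'a'
   7  s[5:],s[7:]  2  'ac'
   8  s[7:],s[25:]  2  'ac'
   9  s[25:],s[17:]  3  'acc'
  10  s[17:],s[10:]  0  ''
  11  s[10:],s[24:]  2  'ba'
  12  s[24:],s[9:]  1  'b'
  13  s[9:],s[23:]  3  'bba'
  14  s[23:],s[22:]  2  'bb'
  15  s[22:],s[14:]  1  'b'
  16  s[14:],s[3:]  3  'bca'
  17  s[3:],s[27:]  0  ''
  18  s[27:],s[15:]  1  'c'
  19  s[15:],s[20:]  2  'ca'
  20  s[20:],s[1:]  3  'cab'
  21  s[1:],s[4:]  2  'ca'
  22  s[4:],s[6:]  3  'cac'
  23  s[6:],s[8:]  1  'c'
  24  s[8:],s[26:]  1  'c'
  25  s[26:],s[19:]  2  'cc'
  26  s[19:],s[0:]  4  'ccab'
  27  s[0:],s[18:]  2  'cc'

n(n+1)/2 = 28·29/2 = 406
Σ LCP = 0 + 2 + 2 + 1 + 2 + 4 + 1 + 2 + 2 + 3 + 0 + 2 + 1 + 3 + 2 + 1 + 3 + 0 + 1 + 2 + 3 + 2 + 3 + 1 + 1 + 2 + 4 + 2 = 52
distinct = 406 − 52 = 354

354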